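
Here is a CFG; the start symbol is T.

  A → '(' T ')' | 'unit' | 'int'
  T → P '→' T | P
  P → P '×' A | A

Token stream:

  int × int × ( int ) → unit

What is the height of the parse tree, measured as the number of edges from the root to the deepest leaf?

6

[T [P [P [P [A int]] × [A int]] × [A ( [T [P [A int]]] )]] → [T [P [A unit]]]]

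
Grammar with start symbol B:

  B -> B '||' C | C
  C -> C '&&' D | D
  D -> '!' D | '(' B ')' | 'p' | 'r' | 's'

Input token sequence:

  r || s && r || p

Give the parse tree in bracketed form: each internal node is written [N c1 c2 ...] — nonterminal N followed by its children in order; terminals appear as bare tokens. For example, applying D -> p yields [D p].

B
B || C
B || C || C
C || C || C
D || C || C
r || C || C
r || C && D || C
r || D && D || C
r || s && D || C
r || s && r || C
r || s && r || D
r || s && r || p

[B [B [B [C [D r]]] || [C [C [D s]] && [D r]]] || [C [D p]]]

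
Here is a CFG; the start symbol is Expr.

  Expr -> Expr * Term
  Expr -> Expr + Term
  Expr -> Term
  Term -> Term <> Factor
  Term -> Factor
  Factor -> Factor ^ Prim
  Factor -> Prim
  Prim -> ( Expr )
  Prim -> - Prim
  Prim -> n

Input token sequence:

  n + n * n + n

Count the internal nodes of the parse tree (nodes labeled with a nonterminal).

[Expr [Expr [Expr [Expr [Term [Factor [Prim n]]]] + [Term [Factor [Prim n]]]] * [Term [Factor [Prim n]]]] + [Term [Factor [Prim n]]]]

16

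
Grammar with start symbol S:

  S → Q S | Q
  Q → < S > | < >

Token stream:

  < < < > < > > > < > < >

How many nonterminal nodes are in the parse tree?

12

[S [Q < [S [Q < [S [Q < >] [S [Q < >]]] >]] >] [S [Q < >] [S [Q < >]]]]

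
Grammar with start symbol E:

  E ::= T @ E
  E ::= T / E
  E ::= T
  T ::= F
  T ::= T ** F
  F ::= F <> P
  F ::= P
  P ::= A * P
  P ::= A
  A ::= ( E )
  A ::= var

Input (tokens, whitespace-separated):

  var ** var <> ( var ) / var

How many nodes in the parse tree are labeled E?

3

[E [T [T [F [P [A var]]]] ** [F [F [P [A var]]] <> [P [A ( [E [T [F [P [A var]]]]] )]]]] / [E [T [F [P [A var]]]]]]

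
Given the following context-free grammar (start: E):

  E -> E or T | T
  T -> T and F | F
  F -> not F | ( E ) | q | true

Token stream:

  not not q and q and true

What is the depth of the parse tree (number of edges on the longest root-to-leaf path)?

7

[E [T [T [T [F not [F not [F q]]]] and [F q]] and [F true]]]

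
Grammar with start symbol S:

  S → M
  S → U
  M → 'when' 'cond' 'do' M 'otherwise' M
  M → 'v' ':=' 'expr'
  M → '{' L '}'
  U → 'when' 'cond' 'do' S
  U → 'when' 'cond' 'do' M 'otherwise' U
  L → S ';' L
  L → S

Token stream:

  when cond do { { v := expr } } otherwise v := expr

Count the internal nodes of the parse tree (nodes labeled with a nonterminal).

[S [M when cond do [M { [L [S [M { [L [S [M v := expr]]] }]]] }] otherwise [M v := expr]]]

10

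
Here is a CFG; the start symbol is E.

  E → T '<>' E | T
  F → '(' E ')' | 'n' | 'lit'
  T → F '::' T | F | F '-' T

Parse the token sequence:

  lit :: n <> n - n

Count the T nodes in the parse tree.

[E [T [F lit] :: [T [F n]]] <> [E [T [F n] - [T [F n]]]]]

4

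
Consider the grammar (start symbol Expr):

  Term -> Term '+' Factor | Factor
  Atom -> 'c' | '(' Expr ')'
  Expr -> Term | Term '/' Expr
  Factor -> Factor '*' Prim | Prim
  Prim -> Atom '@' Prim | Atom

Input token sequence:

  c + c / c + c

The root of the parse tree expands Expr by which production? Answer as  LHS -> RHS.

Expr -> Term '/' Expr

[Expr [Term [Term [Factor [Prim [Atom c]]]] + [Factor [Prim [Atom c]]]] / [Expr [Term [Term [Factor [Prim [Atom c]]]] + [Factor [Prim [Atom c]]]]]]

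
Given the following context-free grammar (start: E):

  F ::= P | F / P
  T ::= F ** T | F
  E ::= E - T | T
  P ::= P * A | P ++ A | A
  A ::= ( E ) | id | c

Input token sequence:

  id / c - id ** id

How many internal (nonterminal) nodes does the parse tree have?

[E [E [T [F [F [P [A id]]] / [P [A c]]]]] - [T [F [P [A id]]] ** [T [F [P [A id]]]]]]

17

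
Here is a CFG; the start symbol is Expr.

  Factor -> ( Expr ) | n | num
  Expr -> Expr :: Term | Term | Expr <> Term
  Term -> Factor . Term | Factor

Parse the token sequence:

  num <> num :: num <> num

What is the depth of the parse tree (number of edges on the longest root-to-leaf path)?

6

[Expr [Expr [Expr [Expr [Term [Factor num]]] <> [Term [Factor num]]] :: [Term [Factor num]]] <> [Term [Factor num]]]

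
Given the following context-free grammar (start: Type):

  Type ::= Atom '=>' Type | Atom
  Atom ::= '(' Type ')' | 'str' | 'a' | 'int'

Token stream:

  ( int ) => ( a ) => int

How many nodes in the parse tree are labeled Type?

[Type [Atom ( [Type [Atom int]] )] => [Type [Atom ( [Type [Atom a]] )] => [Type [Atom int]]]]

5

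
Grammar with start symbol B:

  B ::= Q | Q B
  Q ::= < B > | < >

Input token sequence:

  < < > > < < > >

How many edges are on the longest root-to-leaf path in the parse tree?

[B [Q < [B [Q < >]] >] [B [Q < [B [Q < >]] >]]]

5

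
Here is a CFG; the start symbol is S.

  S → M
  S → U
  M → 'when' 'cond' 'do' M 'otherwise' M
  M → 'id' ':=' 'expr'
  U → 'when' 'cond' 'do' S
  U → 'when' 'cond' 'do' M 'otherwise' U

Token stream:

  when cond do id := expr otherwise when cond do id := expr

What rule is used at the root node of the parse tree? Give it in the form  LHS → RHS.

[S [U when cond do [M id := expr] otherwise [U when cond do [S [M id := expr]]]]]

S → U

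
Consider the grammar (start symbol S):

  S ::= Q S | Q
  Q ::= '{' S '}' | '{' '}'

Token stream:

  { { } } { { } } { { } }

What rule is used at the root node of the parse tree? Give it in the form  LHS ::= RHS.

S ::= Q S

[S [Q { [S [Q { }]] }] [S [Q { [S [Q { }]] }] [S [Q { [S [Q { }]] }]]]]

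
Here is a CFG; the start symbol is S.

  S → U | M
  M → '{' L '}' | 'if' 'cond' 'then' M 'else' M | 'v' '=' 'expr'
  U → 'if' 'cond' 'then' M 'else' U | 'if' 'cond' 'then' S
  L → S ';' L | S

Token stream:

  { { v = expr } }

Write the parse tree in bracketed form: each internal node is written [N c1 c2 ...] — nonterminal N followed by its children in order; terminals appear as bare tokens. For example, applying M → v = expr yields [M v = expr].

[S [M { [L [S [M { [L [S [M v = expr]]] }]]] }]]

S
M
{ L }
{ S }
{ M }
{ { L } }
{ { S } }
{ { M } }
{ { v = expr } }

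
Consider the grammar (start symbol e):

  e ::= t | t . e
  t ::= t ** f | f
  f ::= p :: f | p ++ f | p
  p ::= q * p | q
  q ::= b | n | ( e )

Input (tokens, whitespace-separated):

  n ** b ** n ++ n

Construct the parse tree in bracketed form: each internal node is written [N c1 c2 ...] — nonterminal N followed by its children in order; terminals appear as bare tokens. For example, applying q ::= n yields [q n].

e
t
t ** f
t ** f ** f
f ** f ** f
p ** f ** f
q ** f ** f
n ** f ** f
n ** p ** f
n ** q ** f
n ** b ** f
n ** b ** p ++ f
n ** b ** q ++ f
n ** b ** n ++ f
n ** b ** n ++ p
n ** b ** n ++ q
n ** b ** n ++ n

[e [t [t [t [f [p [q n]]]] ** [f [p [q b]]]] ** [f [p [q n]] ++ [f [p [q n]]]]]]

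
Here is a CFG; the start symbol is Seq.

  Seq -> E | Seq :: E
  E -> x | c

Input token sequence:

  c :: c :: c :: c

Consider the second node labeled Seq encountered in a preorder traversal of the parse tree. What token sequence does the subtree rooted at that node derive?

[Seq [Seq [Seq [Seq [E c]] :: [E c]] :: [E c]] :: [E c]]

c :: c :: c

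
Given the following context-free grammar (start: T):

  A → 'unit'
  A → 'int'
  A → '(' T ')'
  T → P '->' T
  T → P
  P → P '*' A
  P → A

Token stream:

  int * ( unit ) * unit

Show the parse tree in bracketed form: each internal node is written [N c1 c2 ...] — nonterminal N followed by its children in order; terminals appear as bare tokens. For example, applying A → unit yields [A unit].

T
P
P * A
P * A * A
A * A * A
int * A * A
int * ( T ) * A
int * ( P ) * A
int * ( A ) * A
int * ( unit ) * A
int * ( unit ) * unit

[T [P [P [P [A int]] * [A ( [T [P [A unit]]] )]] * [A unit]]]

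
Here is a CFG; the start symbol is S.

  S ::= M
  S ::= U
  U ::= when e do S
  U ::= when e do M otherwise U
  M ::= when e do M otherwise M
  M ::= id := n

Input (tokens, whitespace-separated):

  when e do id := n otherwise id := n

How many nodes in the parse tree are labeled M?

3

[S [M when e do [M id := n] otherwise [M id := n]]]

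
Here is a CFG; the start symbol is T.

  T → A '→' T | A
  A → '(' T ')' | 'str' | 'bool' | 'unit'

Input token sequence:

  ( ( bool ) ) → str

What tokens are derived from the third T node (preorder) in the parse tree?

bool

[T [A ( [T [A ( [T [A bool]] )]] )] → [T [A str]]]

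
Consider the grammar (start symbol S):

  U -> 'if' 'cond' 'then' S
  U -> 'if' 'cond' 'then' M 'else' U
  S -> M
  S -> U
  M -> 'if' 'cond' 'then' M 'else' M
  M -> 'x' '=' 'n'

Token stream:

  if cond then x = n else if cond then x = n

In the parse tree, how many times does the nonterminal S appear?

[S [U if cond then [M x = n] else [U if cond then [S [M x = n]]]]]

2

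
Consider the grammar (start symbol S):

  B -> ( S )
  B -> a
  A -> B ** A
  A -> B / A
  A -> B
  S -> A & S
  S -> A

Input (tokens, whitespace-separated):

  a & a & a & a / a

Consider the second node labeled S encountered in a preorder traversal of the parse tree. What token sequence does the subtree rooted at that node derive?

[S [A [B a]] & [S [A [B a]] & [S [A [B a]] & [S [A [B a] / [A [B a]]]]]]]

a & a & a / a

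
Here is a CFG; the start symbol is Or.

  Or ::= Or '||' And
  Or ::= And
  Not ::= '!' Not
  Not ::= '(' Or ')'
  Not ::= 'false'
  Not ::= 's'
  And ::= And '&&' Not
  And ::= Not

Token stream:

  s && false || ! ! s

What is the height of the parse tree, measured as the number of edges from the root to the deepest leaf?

[Or [Or [And [And [Not s]] && [Not false]]] || [And [Not ! [Not ! [Not s]]]]]

5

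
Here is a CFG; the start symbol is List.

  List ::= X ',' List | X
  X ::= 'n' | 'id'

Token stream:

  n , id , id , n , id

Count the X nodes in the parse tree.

5

[List [X n] , [List [X id] , [List [X id] , [List [X n] , [List [X id]]]]]]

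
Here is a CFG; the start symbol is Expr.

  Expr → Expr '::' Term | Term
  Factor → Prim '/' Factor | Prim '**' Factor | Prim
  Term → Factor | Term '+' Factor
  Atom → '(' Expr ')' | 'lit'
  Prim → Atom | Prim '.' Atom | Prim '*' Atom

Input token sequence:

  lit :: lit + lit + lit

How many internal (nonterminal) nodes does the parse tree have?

18

[Expr [Expr [Term [Factor [Prim [Atom lit]]]]] :: [Term [Term [Term [Factor [Prim [Atom lit]]]] + [Factor [Prim [Atom lit]]]] + [Factor [Prim [Atom lit]]]]]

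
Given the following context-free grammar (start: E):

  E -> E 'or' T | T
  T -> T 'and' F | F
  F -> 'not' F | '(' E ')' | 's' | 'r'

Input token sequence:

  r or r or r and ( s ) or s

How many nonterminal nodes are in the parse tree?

[E [E [E [E [T [F r]]] or [T [F r]]] or [T [T [F r]] and [F ( [E [T [F s]]] )]]] or [T [F s]]]

17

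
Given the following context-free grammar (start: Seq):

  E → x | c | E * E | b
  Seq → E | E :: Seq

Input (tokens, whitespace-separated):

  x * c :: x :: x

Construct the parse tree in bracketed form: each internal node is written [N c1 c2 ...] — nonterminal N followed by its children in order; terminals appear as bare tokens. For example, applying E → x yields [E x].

Seq
E :: Seq
E * E :: Seq
x * E :: Seq
x * c :: Seq
x * c :: E :: Seq
x * c :: x :: Seq
x * c :: x :: E
x * c :: x :: x

[Seq [E [E x] * [E c]] :: [Seq [E x] :: [Seq [E x]]]]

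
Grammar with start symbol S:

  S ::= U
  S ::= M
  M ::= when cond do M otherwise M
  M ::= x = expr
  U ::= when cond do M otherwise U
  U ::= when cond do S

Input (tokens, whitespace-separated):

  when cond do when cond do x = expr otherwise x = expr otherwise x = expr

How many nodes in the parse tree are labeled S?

1

[S [M when cond do [M when cond do [M x = expr] otherwise [M x = expr]] otherwise [M x = expr]]]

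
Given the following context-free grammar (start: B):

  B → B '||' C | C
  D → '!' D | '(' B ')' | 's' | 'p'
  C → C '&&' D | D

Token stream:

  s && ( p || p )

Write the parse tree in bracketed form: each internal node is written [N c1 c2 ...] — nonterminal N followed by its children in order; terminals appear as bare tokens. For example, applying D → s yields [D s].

[B [C [C [D s]] && [D ( [B [B [C [D p]]] || [C [D p]]] )]]]

B
C
C && D
D && D
s && D
s && ( B )
s && ( B || C )
s && ( C || C )
s && ( D || C )
s && ( p || C )
s && ( p || D )
s && ( p || p )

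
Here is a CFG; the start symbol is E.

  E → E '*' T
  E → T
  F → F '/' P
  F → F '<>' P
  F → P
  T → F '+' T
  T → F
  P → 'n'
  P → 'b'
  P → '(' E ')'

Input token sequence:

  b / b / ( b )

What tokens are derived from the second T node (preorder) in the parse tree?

[E [T [F [F [F [P b]] / [P b]] / [P ( [E [T [F [P b]]]] )]]]]

b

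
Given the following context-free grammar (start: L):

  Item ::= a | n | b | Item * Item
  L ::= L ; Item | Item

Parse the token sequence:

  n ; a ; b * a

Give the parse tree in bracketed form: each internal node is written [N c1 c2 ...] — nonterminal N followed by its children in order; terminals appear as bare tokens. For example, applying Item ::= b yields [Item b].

L
L ; Item
L ; Item ; Item
Item ; Item ; Item
n ; Item ; Item
n ; a ; Item
n ; a ; Item * Item
n ; a ; b * Item
n ; a ; b * a

[L [L [L [Item n]] ; [Item a]] ; [Item [Item b] * [Item a]]]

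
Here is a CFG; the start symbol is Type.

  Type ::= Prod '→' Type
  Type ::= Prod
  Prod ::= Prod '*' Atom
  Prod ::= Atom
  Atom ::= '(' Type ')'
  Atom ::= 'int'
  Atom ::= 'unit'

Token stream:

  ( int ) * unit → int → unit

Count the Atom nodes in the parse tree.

5

[Type [Prod [Prod [Atom ( [Type [Prod [Atom int]]] )]] * [Atom unit]] → [Type [Prod [Atom int]] → [Type [Prod [Atom unit]]]]]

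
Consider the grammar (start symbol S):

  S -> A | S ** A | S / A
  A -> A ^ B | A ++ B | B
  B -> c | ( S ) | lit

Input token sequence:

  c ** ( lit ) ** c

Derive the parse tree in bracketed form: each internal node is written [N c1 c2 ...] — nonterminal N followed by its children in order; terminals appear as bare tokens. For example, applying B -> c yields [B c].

S
S ** A
S ** A ** A
A ** A ** A
B ** A ** A
c ** A ** A
c ** B ** A
c ** ( S ) ** A
c ** ( A ) ** A
c ** ( B ) ** A
c ** ( lit ) ** A
c ** ( lit ) ** B
c ** ( lit ) ** c

[S [S [S [A [B c]]] ** [A [B ( [S [A [B lit]]] )]]] ** [A [B c]]]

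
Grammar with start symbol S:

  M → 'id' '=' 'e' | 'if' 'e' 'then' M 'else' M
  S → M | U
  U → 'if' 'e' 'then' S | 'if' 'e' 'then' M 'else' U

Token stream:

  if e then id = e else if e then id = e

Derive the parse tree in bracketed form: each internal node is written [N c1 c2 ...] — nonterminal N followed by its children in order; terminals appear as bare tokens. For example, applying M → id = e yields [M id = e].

[S [U if e then [M id = e] else [U if e then [S [M id = e]]]]]

S
U
if e then M else U
if e then id = e else U
if e then id = e else if e then S
if e then id = e else if e then M
if e then id = e else if e then id = e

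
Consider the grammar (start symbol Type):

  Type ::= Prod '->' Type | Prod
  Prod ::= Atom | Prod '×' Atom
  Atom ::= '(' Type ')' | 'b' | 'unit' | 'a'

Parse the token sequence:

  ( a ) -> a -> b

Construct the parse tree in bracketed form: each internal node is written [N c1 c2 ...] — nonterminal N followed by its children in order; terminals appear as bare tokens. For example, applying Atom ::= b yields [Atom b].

Type
Prod -> Type
Atom -> Type
( Type ) -> Type
( Prod ) -> Type
( Atom ) -> Type
( a ) -> Type
( a ) -> Prod -> Type
( a ) -> Atom -> Type
( a ) -> a -> Type
( a ) -> a -> Prod
( a ) -> a -> Atom
( a ) -> a -> b

[Type [Prod [Atom ( [Type [Prod [Atom a]]] )]] -> [Type [Prod [Atom a]] -> [Type [Prod [Atom b]]]]]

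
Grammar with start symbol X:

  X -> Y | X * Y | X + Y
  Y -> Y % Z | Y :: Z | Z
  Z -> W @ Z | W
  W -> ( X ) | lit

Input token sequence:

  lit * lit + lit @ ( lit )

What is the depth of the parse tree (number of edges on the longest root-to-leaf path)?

9

[X [X [X [Y [Z [W lit]]]] * [Y [Z [W lit]]]] + [Y [Z [W lit] @ [Z [W ( [X [Y [Z [W lit]]]] )]]]]]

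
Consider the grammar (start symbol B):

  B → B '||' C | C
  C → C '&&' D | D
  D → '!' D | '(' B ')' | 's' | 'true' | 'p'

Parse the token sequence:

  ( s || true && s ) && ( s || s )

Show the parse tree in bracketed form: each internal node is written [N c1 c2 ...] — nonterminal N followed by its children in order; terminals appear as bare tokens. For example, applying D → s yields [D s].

B
C
C && D
D && D
( B ) && D
( B || C ) && D
( C || C ) && D
( D || C ) && D
( s || C ) && D
( s || C && D ) && D
( s || D && D ) && D
( s || true && D ) && D
( s || true && s ) && D
( s || true && s ) && ( B )
( s || true && s ) && ( B || C )
( s || true && s ) && ( C || C )
( s || true && s ) && ( D || C )
( s || true && s ) && ( s || C )
( s || true && s ) && ( s || D )
( s || true && s ) && ( s || s )

[B [C [C [D ( [B [B [C [D s]]] || [C [C [D true]] && [D s]]] )]] && [D ( [B [B [C [D s]]] || [C [D s]]] )]]]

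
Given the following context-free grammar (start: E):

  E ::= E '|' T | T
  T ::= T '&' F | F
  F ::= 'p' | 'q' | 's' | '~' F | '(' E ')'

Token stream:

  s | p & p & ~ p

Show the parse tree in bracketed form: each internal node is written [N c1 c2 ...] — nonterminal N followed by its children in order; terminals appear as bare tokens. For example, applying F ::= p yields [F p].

E
E | T
T | T
F | T
s | T
s | T & F
s | T & F & F
s | F & F & F
s | p & F & F
s | p & p & F
s | p & p & ~ F
s | p & p & ~ p

[E [E [T [F s]]] | [T [T [T [F p]] & [F p]] & [F ~ [F p]]]]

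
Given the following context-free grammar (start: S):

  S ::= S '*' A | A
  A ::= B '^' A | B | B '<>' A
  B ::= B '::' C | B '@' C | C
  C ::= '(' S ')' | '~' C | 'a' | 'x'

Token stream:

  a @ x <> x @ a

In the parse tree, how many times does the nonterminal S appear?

1

[S [A [B [B [C a]] @ [C x]] <> [A [B [B [C x]] @ [C a]]]]]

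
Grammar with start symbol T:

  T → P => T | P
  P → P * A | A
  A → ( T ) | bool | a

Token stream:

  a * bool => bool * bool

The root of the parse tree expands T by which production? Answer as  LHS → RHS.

[T [P [P [A a]] * [A bool]] => [T [P [P [A bool]] * [A bool]]]]

T → P => T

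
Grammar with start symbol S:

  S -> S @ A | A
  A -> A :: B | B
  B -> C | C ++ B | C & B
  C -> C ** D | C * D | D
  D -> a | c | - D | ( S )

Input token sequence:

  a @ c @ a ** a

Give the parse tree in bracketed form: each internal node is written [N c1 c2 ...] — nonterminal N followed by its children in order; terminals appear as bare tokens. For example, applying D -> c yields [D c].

S
S @ A
S @ A @ A
A @ A @ A
B @ A @ A
C @ A @ A
D @ A @ A
a @ A @ A
a @ B @ A
a @ C @ A
a @ D @ A
a @ c @ A
a @ c @ B
a @ c @ C
a @ c @ C ** D
a @ c @ D ** D
a @ c @ a ** D
a @ c @ a ** a

[S [S [S [A [B [C [D a]]]]] @ [A [B [C [D c]]]]] @ [A [B [C [C [D a]] ** [D a]]]]]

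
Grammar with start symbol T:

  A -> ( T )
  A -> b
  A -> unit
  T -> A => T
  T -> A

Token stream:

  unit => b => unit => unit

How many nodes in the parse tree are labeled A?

4

[T [A unit] => [T [A b] => [T [A unit] => [T [A unit]]]]]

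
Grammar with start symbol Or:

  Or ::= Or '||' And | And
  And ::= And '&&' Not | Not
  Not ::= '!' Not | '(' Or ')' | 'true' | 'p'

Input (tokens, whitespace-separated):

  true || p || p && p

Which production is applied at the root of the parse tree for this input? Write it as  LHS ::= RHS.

[Or [Or [Or [And [Not true]]] || [And [Not p]]] || [And [And [Not p]] && [Not p]]]

Or ::= Or '||' And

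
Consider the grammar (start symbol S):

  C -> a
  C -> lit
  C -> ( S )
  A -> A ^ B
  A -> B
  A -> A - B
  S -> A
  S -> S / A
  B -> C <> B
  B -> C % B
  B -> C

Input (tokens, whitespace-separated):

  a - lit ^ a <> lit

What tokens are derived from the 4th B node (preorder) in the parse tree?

lit

[S [A [A [A [B [C a]]] - [B [C lit]]] ^ [B [C a] <> [B [C lit]]]]]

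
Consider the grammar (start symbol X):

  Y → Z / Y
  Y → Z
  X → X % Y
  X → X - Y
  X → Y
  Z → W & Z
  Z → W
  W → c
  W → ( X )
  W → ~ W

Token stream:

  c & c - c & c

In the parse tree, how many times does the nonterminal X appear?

[X [X [Y [Z [W c] & [Z [W c]]]]] - [Y [Z [W c] & [Z [W c]]]]]

2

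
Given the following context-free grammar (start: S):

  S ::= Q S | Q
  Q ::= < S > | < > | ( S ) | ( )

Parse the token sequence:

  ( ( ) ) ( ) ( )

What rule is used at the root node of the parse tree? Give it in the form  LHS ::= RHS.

S ::= Q S

[S [Q ( [S [Q ( )]] )] [S [Q ( )] [S [Q ( )]]]]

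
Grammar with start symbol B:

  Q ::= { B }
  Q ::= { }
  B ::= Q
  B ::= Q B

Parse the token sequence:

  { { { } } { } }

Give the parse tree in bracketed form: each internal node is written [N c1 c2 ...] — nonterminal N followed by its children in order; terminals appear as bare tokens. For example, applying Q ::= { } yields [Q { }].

[B [Q { [B [Q { [B [Q { }]] }] [B [Q { }]]] }]]

B
Q
{ B }
{ Q B }
{ { B } B }
{ { Q } B }
{ { { } } B }
{ { { } } Q }
{ { { } } { } }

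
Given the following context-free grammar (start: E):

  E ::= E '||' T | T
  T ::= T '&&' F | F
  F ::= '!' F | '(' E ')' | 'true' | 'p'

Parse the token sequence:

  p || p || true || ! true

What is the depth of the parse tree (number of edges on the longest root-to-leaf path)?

[E [E [E [E [T [F p]]] || [T [F p]]] || [T [F true]]] || [T [F ! [F true]]]]

6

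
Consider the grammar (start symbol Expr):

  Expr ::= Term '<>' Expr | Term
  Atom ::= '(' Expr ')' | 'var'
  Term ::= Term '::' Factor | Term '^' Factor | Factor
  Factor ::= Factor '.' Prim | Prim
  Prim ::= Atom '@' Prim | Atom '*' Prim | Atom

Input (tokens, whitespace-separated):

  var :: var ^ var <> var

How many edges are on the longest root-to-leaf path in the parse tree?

7

[Expr [Term [Term [Term [Factor [Prim [Atom var]]]] :: [Factor [Prim [Atom var]]]] ^ [Factor [Prim [Atom var]]]] <> [Expr [Term [Factor [Prim [Atom var]]]]]]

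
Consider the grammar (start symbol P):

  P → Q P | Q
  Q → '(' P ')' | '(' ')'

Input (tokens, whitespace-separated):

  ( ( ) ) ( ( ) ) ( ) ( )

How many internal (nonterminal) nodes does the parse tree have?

12

[P [Q ( [P [Q ( )]] )] [P [Q ( [P [Q ( )]] )] [P [Q ( )] [P [Q ( )]]]]]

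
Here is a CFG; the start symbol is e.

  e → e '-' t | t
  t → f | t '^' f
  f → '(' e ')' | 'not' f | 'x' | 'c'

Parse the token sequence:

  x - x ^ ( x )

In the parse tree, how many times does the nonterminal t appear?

4

[e [e [t [f x]]] - [t [t [f x]] ^ [f ( [e [t [f x]]] )]]]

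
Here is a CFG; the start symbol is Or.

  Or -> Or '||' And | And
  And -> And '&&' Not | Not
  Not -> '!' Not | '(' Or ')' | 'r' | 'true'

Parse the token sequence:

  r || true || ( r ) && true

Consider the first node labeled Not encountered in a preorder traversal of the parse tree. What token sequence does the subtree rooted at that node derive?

r

[Or [Or [Or [And [Not r]]] || [And [Not true]]] || [And [And [Not ( [Or [And [Not r]]] )]] && [Not true]]]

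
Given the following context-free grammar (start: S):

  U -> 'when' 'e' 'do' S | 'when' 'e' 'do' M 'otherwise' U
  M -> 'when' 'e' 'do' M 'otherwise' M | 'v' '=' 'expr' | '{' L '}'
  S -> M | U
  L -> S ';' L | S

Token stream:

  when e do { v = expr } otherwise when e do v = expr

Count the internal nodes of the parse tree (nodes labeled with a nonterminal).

9

[S [U when e do [M { [L [S [M v = expr]]] }] otherwise [U when e do [S [M v = expr]]]]]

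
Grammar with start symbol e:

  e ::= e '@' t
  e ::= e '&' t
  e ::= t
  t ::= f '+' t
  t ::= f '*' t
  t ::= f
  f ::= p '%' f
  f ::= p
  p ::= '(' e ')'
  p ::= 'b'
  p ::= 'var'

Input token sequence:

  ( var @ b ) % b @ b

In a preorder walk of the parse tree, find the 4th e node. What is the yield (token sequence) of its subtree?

[e [e [t [f [p ( [e [e [t [f [p var]]]] @ [t [f [p b]]]] )] % [f [p b]]]]] @ [t [f [p b]]]]

var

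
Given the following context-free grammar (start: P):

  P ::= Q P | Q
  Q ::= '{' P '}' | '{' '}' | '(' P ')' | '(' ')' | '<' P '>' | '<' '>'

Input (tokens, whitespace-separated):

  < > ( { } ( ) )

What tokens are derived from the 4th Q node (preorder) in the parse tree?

[P [Q < >] [P [Q ( [P [Q { }] [P [Q ( )]]] )]]]

( )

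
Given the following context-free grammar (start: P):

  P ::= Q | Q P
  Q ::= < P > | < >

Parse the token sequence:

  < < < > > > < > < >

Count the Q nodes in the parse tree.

5

[P [Q < [P [Q < [P [Q < >]] >]] >] [P [Q < >] [P [Q < >]]]]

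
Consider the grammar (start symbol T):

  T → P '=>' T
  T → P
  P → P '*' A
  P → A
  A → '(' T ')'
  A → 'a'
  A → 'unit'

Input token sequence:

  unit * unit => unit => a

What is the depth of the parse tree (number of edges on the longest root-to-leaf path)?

[T [P [P [A unit]] * [A unit]] => [T [P [A unit]] => [T [P [A a]]]]]

5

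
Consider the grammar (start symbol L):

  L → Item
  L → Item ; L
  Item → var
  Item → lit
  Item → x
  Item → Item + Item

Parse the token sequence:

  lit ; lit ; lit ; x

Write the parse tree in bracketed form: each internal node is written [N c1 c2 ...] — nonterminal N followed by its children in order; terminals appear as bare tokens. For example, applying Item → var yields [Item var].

[L [Item lit] ; [L [Item lit] ; [L [Item lit] ; [L [Item x]]]]]

L
Item ; L
lit ; L
lit ; Item ; L
lit ; lit ; L
lit ; lit ; Item ; L
lit ; lit ; lit ; L
lit ; lit ; lit ; Item
lit ; lit ; lit ; x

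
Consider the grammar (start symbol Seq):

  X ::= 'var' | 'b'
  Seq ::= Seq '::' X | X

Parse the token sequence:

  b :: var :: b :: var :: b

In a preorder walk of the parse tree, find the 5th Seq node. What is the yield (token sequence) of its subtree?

b

[Seq [Seq [Seq [Seq [Seq [X b]] :: [X var]] :: [X b]] :: [X var]] :: [X b]]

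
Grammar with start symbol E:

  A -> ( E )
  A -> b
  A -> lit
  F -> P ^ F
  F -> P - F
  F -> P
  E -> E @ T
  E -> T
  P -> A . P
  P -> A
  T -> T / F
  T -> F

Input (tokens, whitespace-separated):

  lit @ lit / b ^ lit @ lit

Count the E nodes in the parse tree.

[E [E [E [T [F [P [A lit]]]]] @ [T [T [F [P [A lit]]]] / [F [P [A b]] ^ [F [P [A lit]]]]]] @ [T [F [P [A lit]]]]]

3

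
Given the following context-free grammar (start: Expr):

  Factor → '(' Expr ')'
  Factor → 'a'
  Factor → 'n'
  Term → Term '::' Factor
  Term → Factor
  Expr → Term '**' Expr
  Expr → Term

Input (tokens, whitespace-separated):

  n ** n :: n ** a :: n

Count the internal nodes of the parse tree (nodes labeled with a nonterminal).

[Expr [Term [Factor n]] ** [Expr [Term [Term [Factor n]] :: [Factor n]] ** [Expr [Term [Term [Factor a]] :: [Factor n]]]]]

13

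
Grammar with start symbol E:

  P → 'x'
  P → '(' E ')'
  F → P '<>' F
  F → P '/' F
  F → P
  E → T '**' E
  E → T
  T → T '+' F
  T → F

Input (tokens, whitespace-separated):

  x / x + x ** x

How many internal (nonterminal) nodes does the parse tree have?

13

[E [T [T [F [P x] / [F [P x]]]] + [F [P x]]] ** [E [T [F [P x]]]]]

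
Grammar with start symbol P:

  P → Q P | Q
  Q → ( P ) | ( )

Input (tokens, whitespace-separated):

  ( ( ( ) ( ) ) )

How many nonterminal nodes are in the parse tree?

[P [Q ( [P [Q ( [P [Q ( )] [P [Q ( )]]] )]] )]]

8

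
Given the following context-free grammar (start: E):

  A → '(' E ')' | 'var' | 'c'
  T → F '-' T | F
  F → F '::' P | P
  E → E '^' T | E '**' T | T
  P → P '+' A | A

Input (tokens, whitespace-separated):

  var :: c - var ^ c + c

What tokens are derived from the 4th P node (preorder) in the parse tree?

[E [E [T [F [F [P [A var]]] :: [P [A c]]] - [T [F [P [A var]]]]]] ^ [T [F [P [P [A c]] + [A c]]]]]

c + c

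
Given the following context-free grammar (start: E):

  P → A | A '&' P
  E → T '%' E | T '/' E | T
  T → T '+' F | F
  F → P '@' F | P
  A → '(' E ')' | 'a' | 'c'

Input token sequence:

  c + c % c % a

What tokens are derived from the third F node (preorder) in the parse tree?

[E [T [T [F [P [A c]]]] + [F [P [A c]]]] % [E [T [F [P [A c]]]] % [E [T [F [P [A a]]]]]]]

c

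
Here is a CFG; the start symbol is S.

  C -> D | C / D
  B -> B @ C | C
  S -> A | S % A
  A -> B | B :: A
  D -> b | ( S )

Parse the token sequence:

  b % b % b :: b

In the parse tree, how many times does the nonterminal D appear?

4

[S [S [S [A [B [C [D b]]]]] % [A [B [C [D b]]]]] % [A [B [C [D b]]] :: [A [B [C [D b]]]]]]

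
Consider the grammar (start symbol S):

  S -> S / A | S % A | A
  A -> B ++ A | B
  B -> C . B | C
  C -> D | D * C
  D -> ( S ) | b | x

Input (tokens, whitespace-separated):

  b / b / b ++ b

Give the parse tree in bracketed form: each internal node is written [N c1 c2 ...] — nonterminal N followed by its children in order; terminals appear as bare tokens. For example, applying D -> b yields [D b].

S
S / A
S / A / A
A / A / A
B / A / A
C / A / A
D / A / A
b / A / A
b / B / A
b / C / A
b / D / A
b / b / A
b / b / B ++ A
b / b / C ++ A
b / b / D ++ A
b / b / b ++ A
b / b / b ++ B
b / b / b ++ C
b / b / b ++ D
b / b / b ++ b

[S [S [S [A [B [C [D b]]]]] / [A [B [C [D b]]]]] / [A [B [C [D b]]] ++ [A [B [C [D b]]]]]]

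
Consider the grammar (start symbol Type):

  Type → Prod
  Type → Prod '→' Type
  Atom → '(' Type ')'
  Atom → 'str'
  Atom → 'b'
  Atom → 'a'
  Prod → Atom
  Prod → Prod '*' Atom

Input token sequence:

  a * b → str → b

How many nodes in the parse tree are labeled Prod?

4

[Type [Prod [Prod [Atom a]] * [Atom b]] → [Type [Prod [Atom str]] → [Type [Prod [Atom b]]]]]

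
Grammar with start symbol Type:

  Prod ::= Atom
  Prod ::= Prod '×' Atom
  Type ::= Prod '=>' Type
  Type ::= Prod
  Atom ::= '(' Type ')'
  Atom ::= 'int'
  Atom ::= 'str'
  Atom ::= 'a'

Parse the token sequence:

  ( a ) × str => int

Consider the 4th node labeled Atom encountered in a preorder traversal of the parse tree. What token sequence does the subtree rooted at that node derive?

[Type [Prod [Prod [Atom ( [Type [Prod [Atom a]]] )]] × [Atom str]] => [Type [Prod [Atom int]]]]

int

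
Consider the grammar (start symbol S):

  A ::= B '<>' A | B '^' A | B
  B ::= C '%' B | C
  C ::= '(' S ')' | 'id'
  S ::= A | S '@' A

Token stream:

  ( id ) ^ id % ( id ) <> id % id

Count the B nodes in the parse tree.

7

[S [A [B [C ( [S [A [B [C id]]]] )]] ^ [A [B [C id] % [B [C ( [S [A [B [C id]]]] )]]] <> [A [B [C id] % [B [C id]]]]]]]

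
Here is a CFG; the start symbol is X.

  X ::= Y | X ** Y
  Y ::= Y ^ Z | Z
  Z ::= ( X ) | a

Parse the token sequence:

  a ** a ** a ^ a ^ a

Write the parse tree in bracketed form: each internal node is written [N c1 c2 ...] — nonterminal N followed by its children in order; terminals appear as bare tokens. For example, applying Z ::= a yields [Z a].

X
X ** Y
X ** Y ** Y
Y ** Y ** Y
Z ** Y ** Y
a ** Y ** Y
a ** Z ** Y
a ** a ** Y
a ** a ** Y ^ Z
a ** a ** Y ^ Z ^ Z
a ** a ** Z ^ Z ^ Z
a ** a ** a ^ Z ^ Z
a ** a ** a ^ a ^ Z
a ** a ** a ^ a ^ a

[X [X [X [Y [Z a]]] ** [Y [Z a]]] ** [Y [Y [Y [Z a]] ^ [Z a]] ^ [Z a]]]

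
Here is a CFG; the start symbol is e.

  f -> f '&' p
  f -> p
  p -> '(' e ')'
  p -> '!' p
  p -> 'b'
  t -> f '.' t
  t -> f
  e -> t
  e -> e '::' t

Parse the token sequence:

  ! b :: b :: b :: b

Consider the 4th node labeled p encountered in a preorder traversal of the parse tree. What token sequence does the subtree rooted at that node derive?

[e [e [e [e [t [f [p ! [p b]]]]] :: [t [f [p b]]]] :: [t [f [p b]]]] :: [t [f [p b]]]]

b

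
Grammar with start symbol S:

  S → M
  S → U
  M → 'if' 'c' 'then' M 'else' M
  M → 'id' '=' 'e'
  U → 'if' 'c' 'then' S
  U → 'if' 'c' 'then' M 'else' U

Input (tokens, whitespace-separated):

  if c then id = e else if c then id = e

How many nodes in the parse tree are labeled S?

2

[S [U if c then [M id = e] else [U if c then [S [M id = e]]]]]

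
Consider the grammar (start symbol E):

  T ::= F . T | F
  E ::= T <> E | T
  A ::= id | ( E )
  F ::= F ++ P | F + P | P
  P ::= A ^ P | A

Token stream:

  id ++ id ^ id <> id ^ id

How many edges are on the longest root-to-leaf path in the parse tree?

[E [T [F [F [P [A id]]] ++ [P [A id] ^ [P [A id]]]]] <> [E [T [F [P [A id] ^ [P [A id]]]]]]]

7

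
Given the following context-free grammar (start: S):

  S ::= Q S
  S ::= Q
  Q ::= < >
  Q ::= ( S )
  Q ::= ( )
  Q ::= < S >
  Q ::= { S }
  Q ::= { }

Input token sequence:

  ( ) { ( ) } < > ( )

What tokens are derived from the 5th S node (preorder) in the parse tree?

[S [Q ( )] [S [Q { [S [Q ( )]] }] [S [Q < >] [S [Q ( )]]]]]

( )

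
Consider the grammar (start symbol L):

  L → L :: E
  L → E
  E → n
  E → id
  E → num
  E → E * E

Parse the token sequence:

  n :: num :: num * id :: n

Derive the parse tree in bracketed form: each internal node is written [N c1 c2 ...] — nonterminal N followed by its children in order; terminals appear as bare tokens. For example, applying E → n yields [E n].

[L [L [L [L [E n]] :: [E num]] :: [E [E num] * [E id]]] :: [E n]]

L
L :: E
L :: E :: E
L :: E :: E :: E
E :: E :: E :: E
n :: E :: E :: E
n :: num :: E :: E
n :: num :: E * E :: E
n :: num :: num * E :: E
n :: num :: num * id :: E
n :: num :: num * id :: n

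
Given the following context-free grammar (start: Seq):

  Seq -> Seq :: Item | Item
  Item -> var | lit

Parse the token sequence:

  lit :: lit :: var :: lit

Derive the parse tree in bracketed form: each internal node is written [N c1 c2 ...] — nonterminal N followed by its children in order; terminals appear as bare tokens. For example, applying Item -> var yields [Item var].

[Seq [Seq [Seq [Seq [Item lit]] :: [Item lit]] :: [Item var]] :: [Item lit]]

Seq
Seq :: Item
Seq :: Item :: Item
Seq :: Item :: Item :: Item
Item :: Item :: Item :: Item
lit :: Item :: Item :: Item
lit :: lit :: Item :: Item
lit :: lit :: var :: Item
lit :: lit :: var :: lit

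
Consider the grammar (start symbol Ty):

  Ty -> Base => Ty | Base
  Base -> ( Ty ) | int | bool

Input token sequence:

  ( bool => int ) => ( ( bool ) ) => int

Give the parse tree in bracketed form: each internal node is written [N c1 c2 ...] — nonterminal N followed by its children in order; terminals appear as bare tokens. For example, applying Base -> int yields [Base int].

[Ty [Base ( [Ty [Base bool] => [Ty [Base int]]] )] => [Ty [Base ( [Ty [Base ( [Ty [Base bool]] )]] )] => [Ty [Base int]]]]

Ty
Base => Ty
( Ty ) => Ty
( Base => Ty ) => Ty
( bool => Ty ) => Ty
( bool => Base ) => Ty
( bool => int ) => Ty
( bool => int ) => Base => Ty
( bool => int ) => ( Ty ) => Ty
( bool => int ) => ( Base ) => Ty
( bool => int ) => ( ( Ty ) ) => Ty
( bool => int ) => ( ( Base ) ) => Ty
( bool => int ) => ( ( bool ) ) => Ty
( bool => int ) => ( ( bool ) ) => Base
( bool => int ) => ( ( bool ) ) => int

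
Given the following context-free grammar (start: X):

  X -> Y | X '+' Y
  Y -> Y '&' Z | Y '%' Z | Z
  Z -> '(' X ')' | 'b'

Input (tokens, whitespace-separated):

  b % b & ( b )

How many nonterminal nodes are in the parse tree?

10

[X [Y [Y [Y [Z b]] % [Z b]] & [Z ( [X [Y [Z b]]] )]]]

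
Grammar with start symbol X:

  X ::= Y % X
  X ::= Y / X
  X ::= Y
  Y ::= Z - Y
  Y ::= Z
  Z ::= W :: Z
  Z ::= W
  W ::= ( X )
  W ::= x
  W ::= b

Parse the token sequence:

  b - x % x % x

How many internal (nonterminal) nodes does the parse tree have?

[X [Y [Z [W b]] - [Y [Z [W x]]]] % [X [Y [Z [W x]]] % [X [Y [Z [W x]]]]]]

15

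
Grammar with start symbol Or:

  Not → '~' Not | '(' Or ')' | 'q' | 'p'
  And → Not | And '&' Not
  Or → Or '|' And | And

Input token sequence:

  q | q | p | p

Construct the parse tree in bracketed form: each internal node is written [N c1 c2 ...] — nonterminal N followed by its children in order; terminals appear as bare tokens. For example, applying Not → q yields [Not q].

[Or [Or [Or [Or [And [Not q]]] | [And [Not q]]] | [And [Not p]]] | [And [Not p]]]

Or
Or | And
Or | And | And
Or | And | And | And
And | And | And | And
Not | And | And | And
q | And | And | And
q | Not | And | And
q | q | And | And
q | q | Not | And
q | q | p | And
q | q | p | Not
q | q | p | p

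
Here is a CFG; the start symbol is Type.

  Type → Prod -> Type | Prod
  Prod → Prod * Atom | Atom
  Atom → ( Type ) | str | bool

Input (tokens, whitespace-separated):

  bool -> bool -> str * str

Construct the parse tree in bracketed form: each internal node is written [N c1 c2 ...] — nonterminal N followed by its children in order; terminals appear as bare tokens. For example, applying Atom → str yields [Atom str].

[Type [Prod [Atom bool]] -> [Type [Prod [Atom bool]] -> [Type [Prod [Prod [Atom str]] * [Atom str]]]]]

Type
Prod -> Type
Atom -> Type
bool -> Type
bool -> Prod -> Type
bool -> Atom -> Type
bool -> bool -> Type
bool -> bool -> Prod
bool -> bool -> Prod * Atom
bool -> bool -> Atom * Atom
bool -> bool -> str * Atom
bool -> bool -> str * str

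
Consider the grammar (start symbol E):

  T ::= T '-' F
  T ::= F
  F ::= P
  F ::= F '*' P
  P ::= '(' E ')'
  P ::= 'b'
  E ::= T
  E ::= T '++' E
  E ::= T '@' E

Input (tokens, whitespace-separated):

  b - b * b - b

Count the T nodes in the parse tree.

3

[E [T [T [T [F [P b]]] - [F [F [P b]] * [P b]]] - [F [P b]]]]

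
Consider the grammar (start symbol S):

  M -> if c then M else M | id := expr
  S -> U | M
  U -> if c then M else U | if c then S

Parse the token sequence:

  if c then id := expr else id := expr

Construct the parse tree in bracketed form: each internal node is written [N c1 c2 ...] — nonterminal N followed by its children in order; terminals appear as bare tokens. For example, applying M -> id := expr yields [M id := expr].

[S [M if c then [M id := expr] else [M id := expr]]]

S
M
if c then M else M
if c then id := expr else M
if c then id := expr else id := expr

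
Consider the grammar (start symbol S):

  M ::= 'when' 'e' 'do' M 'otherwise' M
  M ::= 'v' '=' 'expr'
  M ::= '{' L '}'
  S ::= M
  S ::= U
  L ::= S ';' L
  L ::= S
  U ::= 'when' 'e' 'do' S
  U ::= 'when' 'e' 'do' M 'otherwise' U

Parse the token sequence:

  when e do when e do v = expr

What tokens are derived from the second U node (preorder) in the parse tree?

when e do v = expr

[S [U when e do [S [U when e do [S [M v = expr]]]]]]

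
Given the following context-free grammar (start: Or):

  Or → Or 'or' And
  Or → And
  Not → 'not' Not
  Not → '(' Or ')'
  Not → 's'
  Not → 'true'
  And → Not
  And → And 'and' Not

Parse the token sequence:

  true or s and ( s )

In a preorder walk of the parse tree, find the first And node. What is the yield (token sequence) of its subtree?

true

[Or [Or [And [Not true]]] or [And [And [Not s]] and [Not ( [Or [And [Not s]]] )]]]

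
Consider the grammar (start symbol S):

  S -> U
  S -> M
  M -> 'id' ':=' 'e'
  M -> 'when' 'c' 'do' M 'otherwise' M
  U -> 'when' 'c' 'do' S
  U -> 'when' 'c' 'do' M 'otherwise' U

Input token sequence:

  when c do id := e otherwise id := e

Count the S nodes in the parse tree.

[S [M when c do [M id := e] otherwise [M id := e]]]

1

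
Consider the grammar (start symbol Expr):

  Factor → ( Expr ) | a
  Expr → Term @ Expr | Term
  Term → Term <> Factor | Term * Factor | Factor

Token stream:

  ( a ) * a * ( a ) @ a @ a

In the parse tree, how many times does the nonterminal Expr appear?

5

[Expr [Term [Term [Term [Factor ( [Expr [Term [Factor a]]] )]] * [Factor a]] * [Factor ( [Expr [Term [Factor a]]] )]] @ [Expr [Term [Factor a]] @ [Expr [Term [Factor a]]]]]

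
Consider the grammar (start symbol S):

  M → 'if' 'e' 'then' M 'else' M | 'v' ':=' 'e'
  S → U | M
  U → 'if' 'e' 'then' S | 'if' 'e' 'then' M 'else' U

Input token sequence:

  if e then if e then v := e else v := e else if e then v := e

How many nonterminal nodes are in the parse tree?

[S [U if e then [M if e then [M v := e] else [M v := e]] else [U if e then [S [M v := e]]]]]

8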